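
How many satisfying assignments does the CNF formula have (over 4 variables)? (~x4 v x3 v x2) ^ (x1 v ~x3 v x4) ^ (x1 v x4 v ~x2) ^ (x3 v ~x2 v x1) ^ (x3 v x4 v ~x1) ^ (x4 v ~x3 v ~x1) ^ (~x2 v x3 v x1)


Enumerate all 16 truth assignments over 4 variables.
Test each against every clause.
Satisfying assignments found: 6.

6


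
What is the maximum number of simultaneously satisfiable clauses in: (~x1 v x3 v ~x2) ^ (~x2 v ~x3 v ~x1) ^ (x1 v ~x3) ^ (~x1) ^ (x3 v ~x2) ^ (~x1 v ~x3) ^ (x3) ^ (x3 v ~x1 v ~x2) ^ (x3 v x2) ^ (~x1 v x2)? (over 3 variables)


Enumerate all 8 truth assignments.
For each, count how many of the 10 clauses are satisfied.
The formula is not fully satisfiable, so the maximum is below 10.
Maximum simultaneously satisfiable clauses = 9.

9


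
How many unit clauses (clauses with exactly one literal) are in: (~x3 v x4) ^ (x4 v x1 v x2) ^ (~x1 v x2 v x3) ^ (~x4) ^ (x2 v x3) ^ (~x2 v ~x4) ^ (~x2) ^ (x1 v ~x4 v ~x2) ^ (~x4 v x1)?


A unit clause contains exactly one literal.
Unit clauses found: (~x4), (~x2).
Count = 2.

2


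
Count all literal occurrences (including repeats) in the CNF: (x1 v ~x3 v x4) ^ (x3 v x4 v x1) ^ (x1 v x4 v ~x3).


Clause lengths: 3, 3, 3.
Sum = 3 + 3 + 3 = 9.

9


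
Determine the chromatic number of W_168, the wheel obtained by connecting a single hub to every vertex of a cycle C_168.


W_168 consists of the cycle C_168 together with a hub vertex adjacent to every cycle vertex.
The cycle C_168 needs 2 colors (even cycle -> 2).
The hub is adjacent to every cycle vertex, so it must receive a new color distinct from all of them.
Chromatic number = 2 + 1 = 3.

3


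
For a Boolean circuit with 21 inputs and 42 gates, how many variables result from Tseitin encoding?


The Tseitin transformation introduces one auxiliary variable per gate.
Total variables = inputs + gates = 21 + 42 = 63.

63


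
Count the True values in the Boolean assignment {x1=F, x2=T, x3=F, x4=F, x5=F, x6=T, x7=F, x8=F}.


The weight is the number of variables assigned True.
True variables: x2, x6.
Weight = 2.

2


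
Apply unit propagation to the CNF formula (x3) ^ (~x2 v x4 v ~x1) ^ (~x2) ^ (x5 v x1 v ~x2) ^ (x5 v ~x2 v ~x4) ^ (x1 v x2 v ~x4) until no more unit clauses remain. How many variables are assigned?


Unit propagation repeatedly assigns the literal in any unit clause, then simplifies.
Assignments in order: x3 = T, x2 = F.
No further unit clauses remain.
Total variables assigned = 2.

2


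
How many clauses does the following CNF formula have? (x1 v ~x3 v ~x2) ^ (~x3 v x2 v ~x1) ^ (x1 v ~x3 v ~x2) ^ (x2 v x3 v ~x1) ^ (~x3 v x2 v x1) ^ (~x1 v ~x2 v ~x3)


Each group enclosed in parentheses joined by ^ is one clause.
Counting the conjuncts: 6 clauses.

6


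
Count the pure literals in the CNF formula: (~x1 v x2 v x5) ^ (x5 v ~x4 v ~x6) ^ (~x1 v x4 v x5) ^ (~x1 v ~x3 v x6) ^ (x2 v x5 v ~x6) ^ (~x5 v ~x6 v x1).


A pure literal appears in only one polarity across all clauses.
Pure literals: x2 (positive only), x3 (negative only).
Count = 2.

2


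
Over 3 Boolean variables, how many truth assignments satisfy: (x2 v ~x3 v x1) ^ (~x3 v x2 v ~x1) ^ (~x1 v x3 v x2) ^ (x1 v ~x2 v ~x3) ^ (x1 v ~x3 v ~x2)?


Enumerate all 8 truth assignments over 3 variables.
Test each against every clause.
Satisfying assignments found: 4.

4


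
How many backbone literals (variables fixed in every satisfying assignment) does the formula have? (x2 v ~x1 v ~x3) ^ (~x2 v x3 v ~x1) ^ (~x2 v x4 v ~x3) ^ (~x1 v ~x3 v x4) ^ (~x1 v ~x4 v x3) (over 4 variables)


Find all satisfying assignments: 9 model(s).
Check which variables have the same value in every model.
No variable is fixed across all models.
Backbone size = 0.

0


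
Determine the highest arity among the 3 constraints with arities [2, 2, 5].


The arities are: 2, 2, 5.
Scan for the maximum value.
Maximum arity = 5.

5


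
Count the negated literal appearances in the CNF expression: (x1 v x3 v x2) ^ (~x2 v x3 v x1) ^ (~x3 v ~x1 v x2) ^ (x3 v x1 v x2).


Scan each clause for negated literals.
Clause 1: 0 negative; Clause 2: 1 negative; Clause 3: 2 negative; Clause 4: 0 negative.
Total negative literal occurrences = 3.

3


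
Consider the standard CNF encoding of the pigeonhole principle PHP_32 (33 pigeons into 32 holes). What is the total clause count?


The PHP encoding has two parts:
1) At-least-one-hole clauses: 33 (one per pigeon, each with 32 literals).
2) At-most-one-pigeon-per-hole clauses: 32 holes * C(33,2) = 32 * 528 = 16896.
Total clauses = 33 + 16896 = 16929.

16929


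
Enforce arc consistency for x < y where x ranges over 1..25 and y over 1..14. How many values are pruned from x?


For the constraint x < y, x needs a supporting value in y's domain.
x can be at most 13 (one less than y's maximum).
Valid x values from domain: 13 out of 25.
Pruned = 25 - 13 = 12.

12


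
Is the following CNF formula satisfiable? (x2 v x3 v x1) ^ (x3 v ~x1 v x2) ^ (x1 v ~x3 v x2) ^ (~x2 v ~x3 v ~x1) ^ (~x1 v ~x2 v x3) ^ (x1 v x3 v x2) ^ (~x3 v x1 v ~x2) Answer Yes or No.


Check all 8 possible truth assignments.
Number of satisfying assignments found: 2.
The formula is satisfiable.

Yes


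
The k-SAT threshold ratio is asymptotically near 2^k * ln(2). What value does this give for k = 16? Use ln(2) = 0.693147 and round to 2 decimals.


Using the asymptotic formula: threshold ~ 2^k * ln(2).
2^16 = 65536.
65536 * 0.693147 = 45426.08.

45426.08


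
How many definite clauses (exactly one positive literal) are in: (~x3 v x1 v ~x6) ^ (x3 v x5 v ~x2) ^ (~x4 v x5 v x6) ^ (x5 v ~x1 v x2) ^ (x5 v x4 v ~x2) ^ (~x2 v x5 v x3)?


A definite clause has exactly one positive literal.
Clause 1: 1 positive -> definite
Clause 2: 2 positive -> not definite
Clause 3: 2 positive -> not definite
Clause 4: 2 positive -> not definite
Clause 5: 2 positive -> not definite
Clause 6: 2 positive -> not definite
Definite clause count = 1.

1


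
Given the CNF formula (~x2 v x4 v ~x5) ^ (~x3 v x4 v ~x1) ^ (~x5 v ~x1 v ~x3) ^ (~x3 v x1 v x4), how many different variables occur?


Identify each distinct variable in the formula.
Variables found: x1, x2, x3, x4, x5.
Total distinct variables = 5.

5


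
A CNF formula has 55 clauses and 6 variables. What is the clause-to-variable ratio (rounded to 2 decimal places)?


Clause-to-variable ratio = clauses / variables.
55 / 6 = 9.17.

9.17


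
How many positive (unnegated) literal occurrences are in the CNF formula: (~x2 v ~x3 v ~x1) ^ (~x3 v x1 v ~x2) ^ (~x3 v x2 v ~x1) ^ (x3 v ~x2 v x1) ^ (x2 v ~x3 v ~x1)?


Scan each clause for unnegated literals.
Clause 1: 0 positive; Clause 2: 1 positive; Clause 3: 1 positive; Clause 4: 2 positive; Clause 5: 1 positive.
Total positive literal occurrences = 5.

5


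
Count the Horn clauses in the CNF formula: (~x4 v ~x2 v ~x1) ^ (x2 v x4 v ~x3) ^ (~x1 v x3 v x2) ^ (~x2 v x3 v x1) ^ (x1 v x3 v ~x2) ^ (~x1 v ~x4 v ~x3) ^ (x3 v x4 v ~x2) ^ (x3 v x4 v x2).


A Horn clause has at most one positive literal.
Clause 1: 0 positive lit(s) -> Horn
Clause 2: 2 positive lit(s) -> not Horn
Clause 3: 2 positive lit(s) -> not Horn
Clause 4: 2 positive lit(s) -> not Horn
Clause 5: 2 positive lit(s) -> not Horn
Clause 6: 0 positive lit(s) -> Horn
Clause 7: 2 positive lit(s) -> not Horn
Clause 8: 3 positive lit(s) -> not Horn
Total Horn clauses = 2.

2


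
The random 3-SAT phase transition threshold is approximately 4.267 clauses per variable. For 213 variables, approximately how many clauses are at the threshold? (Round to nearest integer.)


The 3-SAT phase transition occurs at approximately 4.267 clauses per variable.
m = 4.267 * 213 = 908.871.
Rounded to nearest integer: 909.

909


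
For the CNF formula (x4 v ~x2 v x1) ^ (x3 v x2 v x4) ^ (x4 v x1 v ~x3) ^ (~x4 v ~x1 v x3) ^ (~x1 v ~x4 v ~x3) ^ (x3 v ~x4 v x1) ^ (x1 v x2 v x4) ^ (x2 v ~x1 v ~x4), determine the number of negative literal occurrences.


Scan each clause for negated literals.
Clause 1: 1 negative; Clause 2: 0 negative; Clause 3: 1 negative; Clause 4: 2 negative; Clause 5: 3 negative; Clause 6: 1 negative; Clause 7: 0 negative; Clause 8: 2 negative.
Total negative literal occurrences = 10.

10


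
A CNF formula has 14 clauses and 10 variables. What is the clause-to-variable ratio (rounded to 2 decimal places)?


Clause-to-variable ratio = clauses / variables.
14 / 10 = 1.4.

1.4


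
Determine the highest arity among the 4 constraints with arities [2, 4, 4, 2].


The arities are: 2, 4, 4, 2.
Scan for the maximum value.
Maximum arity = 4.

4


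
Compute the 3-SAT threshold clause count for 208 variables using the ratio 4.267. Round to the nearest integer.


The 3-SAT phase transition occurs at approximately 4.267 clauses per variable.
m = 4.267 * 208 = 887.536.
Rounded to nearest integer: 888.

888


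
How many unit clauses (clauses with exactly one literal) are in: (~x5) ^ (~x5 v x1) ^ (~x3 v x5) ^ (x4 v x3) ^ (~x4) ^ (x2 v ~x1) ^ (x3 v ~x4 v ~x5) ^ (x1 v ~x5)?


A unit clause contains exactly one literal.
Unit clauses found: (~x5), (~x4).
Count = 2.

2


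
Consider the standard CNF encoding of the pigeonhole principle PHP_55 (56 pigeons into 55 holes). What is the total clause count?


The PHP encoding has two parts:
1) At-least-one-hole clauses: 56 (one per pigeon, each with 55 literals).
2) At-most-one-pigeon-per-hole clauses: 55 holes * C(56,2) = 55 * 1540 = 84700.
Total clauses = 56 + 84700 = 84756.

84756


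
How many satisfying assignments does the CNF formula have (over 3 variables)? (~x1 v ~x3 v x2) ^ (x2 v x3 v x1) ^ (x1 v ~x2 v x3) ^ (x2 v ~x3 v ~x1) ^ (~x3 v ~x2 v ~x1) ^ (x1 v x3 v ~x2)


Enumerate all 8 truth assignments over 3 variables.
Test each against every clause.
Satisfying assignments found: 4.

4


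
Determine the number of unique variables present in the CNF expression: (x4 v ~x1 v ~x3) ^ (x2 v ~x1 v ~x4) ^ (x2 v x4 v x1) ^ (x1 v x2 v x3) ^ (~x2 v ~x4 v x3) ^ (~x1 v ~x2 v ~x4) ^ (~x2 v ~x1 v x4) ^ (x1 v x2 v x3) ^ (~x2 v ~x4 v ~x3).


Identify each distinct variable in the formula.
Variables found: x1, x2, x3, x4.
Total distinct variables = 4.

4


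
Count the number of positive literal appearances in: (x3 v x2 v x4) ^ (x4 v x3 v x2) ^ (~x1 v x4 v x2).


Scan each clause for unnegated literals.
Clause 1: 3 positive; Clause 2: 3 positive; Clause 3: 2 positive.
Total positive literal occurrences = 8.

8


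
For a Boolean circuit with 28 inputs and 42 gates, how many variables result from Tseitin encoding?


The Tseitin transformation introduces one auxiliary variable per gate.
Total variables = inputs + gates = 28 + 42 = 70.

70


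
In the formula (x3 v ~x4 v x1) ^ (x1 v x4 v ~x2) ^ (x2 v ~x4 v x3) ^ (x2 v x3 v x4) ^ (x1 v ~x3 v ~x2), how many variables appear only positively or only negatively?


A pure literal appears in only one polarity across all clauses.
Pure literals: x1 (positive only).
Count = 1.

1


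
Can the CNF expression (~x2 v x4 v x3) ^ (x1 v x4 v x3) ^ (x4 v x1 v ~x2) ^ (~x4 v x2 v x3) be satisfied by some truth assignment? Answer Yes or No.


Check all 16 possible truth assignments.
Number of satisfying assignments found: 10.
The formula is satisfiable.

Yes


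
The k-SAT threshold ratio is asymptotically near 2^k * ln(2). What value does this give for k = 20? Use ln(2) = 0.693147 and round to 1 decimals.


Using the asymptotic formula: threshold ~ 2^k * ln(2).
2^20 = 1048576.
1048576 * 0.693147 = 726817.3.

726817.3


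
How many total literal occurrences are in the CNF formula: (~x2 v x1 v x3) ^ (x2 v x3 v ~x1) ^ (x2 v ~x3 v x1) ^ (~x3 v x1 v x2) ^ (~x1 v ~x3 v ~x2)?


Clause lengths: 3, 3, 3, 3, 3.
Sum = 3 + 3 + 3 + 3 + 3 = 15.

15


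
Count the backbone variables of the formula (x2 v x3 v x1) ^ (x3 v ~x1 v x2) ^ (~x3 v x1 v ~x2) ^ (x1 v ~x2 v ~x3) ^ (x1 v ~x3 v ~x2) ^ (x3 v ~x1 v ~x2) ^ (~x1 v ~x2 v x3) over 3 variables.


Find all satisfying assignments: 4 model(s).
Check which variables have the same value in every model.
No variable is fixed across all models.
Backbone size = 0.

0


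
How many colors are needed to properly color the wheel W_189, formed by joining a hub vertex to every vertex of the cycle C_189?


W_189 consists of the cycle C_189 together with a hub vertex adjacent to every cycle vertex.
The cycle C_189 needs 3 colors (odd cycle -> 3).
The hub is adjacent to every cycle vertex, so it must receive a new color distinct from all of them.
Chromatic number = 3 + 1 = 4.

4


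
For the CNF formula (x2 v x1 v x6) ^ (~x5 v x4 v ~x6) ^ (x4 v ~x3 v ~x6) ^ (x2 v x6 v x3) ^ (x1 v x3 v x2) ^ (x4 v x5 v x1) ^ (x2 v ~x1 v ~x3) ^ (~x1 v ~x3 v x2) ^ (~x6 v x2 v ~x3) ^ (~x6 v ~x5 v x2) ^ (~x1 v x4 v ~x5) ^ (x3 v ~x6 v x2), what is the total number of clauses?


Each group enclosed in parentheses joined by ^ is one clause.
Counting the conjuncts: 12 clauses.

12


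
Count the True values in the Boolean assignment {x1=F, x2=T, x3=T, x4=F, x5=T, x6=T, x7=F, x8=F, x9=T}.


The weight is the number of variables assigned True.
True variables: x2, x3, x5, x6, x9.
Weight = 5.

5


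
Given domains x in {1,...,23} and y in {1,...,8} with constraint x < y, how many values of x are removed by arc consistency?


For the constraint x < y, x needs a supporting value in y's domain.
x can be at most 7 (one less than y's maximum).
Valid x values from domain: 7 out of 23.
Pruned = 23 - 7 = 16.

16


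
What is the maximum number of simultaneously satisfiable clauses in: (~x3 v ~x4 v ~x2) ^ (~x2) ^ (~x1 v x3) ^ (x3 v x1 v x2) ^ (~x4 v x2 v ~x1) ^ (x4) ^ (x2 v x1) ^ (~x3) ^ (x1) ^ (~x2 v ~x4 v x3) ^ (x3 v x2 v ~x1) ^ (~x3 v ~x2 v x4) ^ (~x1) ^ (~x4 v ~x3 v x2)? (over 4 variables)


Enumerate all 16 truth assignments.
For each, count how many of the 14 clauses are satisfied.
The formula is not fully satisfiable, so the maximum is below 14.
Maximum simultaneously satisfiable clauses = 11.

11


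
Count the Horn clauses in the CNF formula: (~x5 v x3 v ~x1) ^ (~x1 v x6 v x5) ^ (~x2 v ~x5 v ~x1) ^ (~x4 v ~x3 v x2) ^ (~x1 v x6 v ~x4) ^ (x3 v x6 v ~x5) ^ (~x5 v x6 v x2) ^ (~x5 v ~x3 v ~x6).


A Horn clause has at most one positive literal.
Clause 1: 1 positive lit(s) -> Horn
Clause 2: 2 positive lit(s) -> not Horn
Clause 3: 0 positive lit(s) -> Horn
Clause 4: 1 positive lit(s) -> Horn
Clause 5: 1 positive lit(s) -> Horn
Clause 6: 2 positive lit(s) -> not Horn
Clause 7: 2 positive lit(s) -> not Horn
Clause 8: 0 positive lit(s) -> Horn
Total Horn clauses = 5.

5


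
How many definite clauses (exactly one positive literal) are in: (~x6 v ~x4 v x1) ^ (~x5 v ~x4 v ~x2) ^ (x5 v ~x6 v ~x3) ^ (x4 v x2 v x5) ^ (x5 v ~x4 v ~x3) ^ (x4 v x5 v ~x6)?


A definite clause has exactly one positive literal.
Clause 1: 1 positive -> definite
Clause 2: 0 positive -> not definite
Clause 3: 1 positive -> definite
Clause 4: 3 positive -> not definite
Clause 5: 1 positive -> definite
Clause 6: 2 positive -> not definite
Definite clause count = 3.

3


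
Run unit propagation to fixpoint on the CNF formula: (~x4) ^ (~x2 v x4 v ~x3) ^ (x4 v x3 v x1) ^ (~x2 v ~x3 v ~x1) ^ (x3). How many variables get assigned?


Unit propagation repeatedly assigns the literal in any unit clause, then simplifies.
Assignments in order: x4 = F, x3 = T, x2 = F.
No further unit clauses remain.
Total variables assigned = 3.

3


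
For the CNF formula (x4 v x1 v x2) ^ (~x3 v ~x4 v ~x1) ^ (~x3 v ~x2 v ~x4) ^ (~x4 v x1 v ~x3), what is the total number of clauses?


Each group enclosed in parentheses joined by ^ is one clause.
Counting the conjuncts: 4 clauses.

4


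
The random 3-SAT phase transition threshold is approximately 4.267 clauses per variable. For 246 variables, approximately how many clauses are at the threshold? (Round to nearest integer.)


The 3-SAT phase transition occurs at approximately 4.267 clauses per variable.
m = 4.267 * 246 = 1049.682.
Rounded to nearest integer: 1050.

1050


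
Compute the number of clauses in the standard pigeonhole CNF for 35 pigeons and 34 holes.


The PHP encoding has two parts:
1) At-least-one-hole clauses: 35 (one per pigeon, each with 34 literals).
2) At-most-one-pigeon-per-hole clauses: 34 holes * C(35,2) = 34 * 595 = 20230.
Total clauses = 35 + 20230 = 20265.

20265


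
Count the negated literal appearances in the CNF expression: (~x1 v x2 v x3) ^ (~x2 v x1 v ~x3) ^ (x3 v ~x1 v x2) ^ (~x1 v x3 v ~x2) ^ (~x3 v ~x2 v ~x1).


Scan each clause for negated literals.
Clause 1: 1 negative; Clause 2: 2 negative; Clause 3: 1 negative; Clause 4: 2 negative; Clause 5: 3 negative.
Total negative literal occurrences = 9.

9


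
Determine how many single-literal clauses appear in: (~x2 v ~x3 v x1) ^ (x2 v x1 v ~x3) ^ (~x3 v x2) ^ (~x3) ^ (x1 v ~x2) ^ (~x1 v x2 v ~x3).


A unit clause contains exactly one literal.
Unit clauses found: (~x3).
Count = 1.

1


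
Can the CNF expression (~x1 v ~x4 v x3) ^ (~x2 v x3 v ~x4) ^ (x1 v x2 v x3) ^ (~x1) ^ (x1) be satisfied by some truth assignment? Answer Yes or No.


Check all 16 possible truth assignments.
Number of satisfying assignments found: 0.
The formula is unsatisfiable.

No


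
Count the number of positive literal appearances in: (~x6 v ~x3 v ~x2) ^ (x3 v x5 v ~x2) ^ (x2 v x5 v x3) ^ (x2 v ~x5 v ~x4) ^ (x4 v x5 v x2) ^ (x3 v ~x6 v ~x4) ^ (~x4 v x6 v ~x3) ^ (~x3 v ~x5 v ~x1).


Scan each clause for unnegated literals.
Clause 1: 0 positive; Clause 2: 2 positive; Clause 3: 3 positive; Clause 4: 1 positive; Clause 5: 3 positive; Clause 6: 1 positive; Clause 7: 1 positive; Clause 8: 0 positive.
Total positive literal occurrences = 11.

11


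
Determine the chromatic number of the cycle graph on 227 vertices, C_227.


An odd cycle cannot be 2-colored: alternating two colors around the cycle returns to the start with a conflict.
Since 227 is odd, three colors are required (and three suffice).
Chromatic number = 3.

3


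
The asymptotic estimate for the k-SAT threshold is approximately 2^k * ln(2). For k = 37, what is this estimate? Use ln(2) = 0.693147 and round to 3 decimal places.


Using the asymptotic formula: threshold ~ 2^k * ln(2).
2^37 = 137438953472.
137438953472 * 0.693147 = 95265398282.256.

95265398282.256


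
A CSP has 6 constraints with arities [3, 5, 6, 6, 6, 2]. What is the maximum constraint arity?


The arities are: 3, 5, 6, 6, 6, 2.
Scan for the maximum value.
Maximum arity = 6.

6


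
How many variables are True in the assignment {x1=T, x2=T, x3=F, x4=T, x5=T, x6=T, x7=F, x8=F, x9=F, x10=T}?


The weight is the number of variables assigned True.
True variables: x1, x2, x4, x5, x6, x10.
Weight = 6.

6


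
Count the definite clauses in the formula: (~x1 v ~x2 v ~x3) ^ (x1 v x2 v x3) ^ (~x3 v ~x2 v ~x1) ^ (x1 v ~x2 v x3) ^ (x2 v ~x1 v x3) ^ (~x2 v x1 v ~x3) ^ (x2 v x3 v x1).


A definite clause has exactly one positive literal.
Clause 1: 0 positive -> not definite
Clause 2: 3 positive -> not definite
Clause 3: 0 positive -> not definite
Clause 4: 2 positive -> not definite
Clause 5: 2 positive -> not definite
Clause 6: 1 positive -> definite
Clause 7: 3 positive -> not definite
Definite clause count = 1.

1


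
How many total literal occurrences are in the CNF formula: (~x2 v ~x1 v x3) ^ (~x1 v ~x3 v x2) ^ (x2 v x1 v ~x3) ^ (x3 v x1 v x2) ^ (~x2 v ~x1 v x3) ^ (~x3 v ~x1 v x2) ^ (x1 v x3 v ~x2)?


Clause lengths: 3, 3, 3, 3, 3, 3, 3.
Sum = 3 + 3 + 3 + 3 + 3 + 3 + 3 = 21.

21


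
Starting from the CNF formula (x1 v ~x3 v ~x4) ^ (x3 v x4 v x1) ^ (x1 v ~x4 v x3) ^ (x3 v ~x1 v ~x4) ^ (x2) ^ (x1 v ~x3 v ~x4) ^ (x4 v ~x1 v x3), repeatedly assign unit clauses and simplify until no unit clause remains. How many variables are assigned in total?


Unit propagation repeatedly assigns the literal in any unit clause, then simplifies.
Assignments in order: x2 = T.
No further unit clauses remain.
Total variables assigned = 1.

1


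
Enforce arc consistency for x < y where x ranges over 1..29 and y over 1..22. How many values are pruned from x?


For the constraint x < y, x needs a supporting value in y's domain.
x can be at most 21 (one less than y's maximum).
Valid x values from domain: 21 out of 29.
Pruned = 29 - 21 = 8.

8


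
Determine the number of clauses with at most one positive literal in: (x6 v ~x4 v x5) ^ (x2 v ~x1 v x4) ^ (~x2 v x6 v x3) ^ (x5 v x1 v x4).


A Horn clause has at most one positive literal.
Clause 1: 2 positive lit(s) -> not Horn
Clause 2: 2 positive lit(s) -> not Horn
Clause 3: 2 positive lit(s) -> not Horn
Clause 4: 3 positive lit(s) -> not Horn
Total Horn clauses = 0.

0


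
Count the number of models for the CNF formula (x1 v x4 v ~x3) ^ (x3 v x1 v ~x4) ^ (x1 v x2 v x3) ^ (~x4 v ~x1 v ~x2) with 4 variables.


Enumerate all 16 truth assignments over 4 variables.
Test each against every clause.
Satisfying assignments found: 9.

9


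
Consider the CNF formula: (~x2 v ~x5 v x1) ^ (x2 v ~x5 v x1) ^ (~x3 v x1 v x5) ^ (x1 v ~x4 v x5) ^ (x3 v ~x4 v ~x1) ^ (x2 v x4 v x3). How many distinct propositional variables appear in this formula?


Identify each distinct variable in the formula.
Variables found: x1, x2, x3, x4, x5.
Total distinct variables = 5.

5


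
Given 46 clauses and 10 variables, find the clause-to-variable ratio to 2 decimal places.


Clause-to-variable ratio = clauses / variables.
46 / 10 = 4.6.

4.6


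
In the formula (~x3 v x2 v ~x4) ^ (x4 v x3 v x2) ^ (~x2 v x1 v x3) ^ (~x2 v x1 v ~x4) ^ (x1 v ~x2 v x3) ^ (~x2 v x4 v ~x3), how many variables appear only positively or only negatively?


A pure literal appears in only one polarity across all clauses.
Pure literals: x1 (positive only).
Count = 1.

1


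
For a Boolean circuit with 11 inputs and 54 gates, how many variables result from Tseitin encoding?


The Tseitin transformation introduces one auxiliary variable per gate.
Total variables = inputs + gates = 11 + 54 = 65.

65


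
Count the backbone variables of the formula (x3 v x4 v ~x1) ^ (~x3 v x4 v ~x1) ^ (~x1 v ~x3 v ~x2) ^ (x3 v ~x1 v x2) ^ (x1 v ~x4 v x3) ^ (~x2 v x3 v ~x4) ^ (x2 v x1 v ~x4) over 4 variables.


Find all satisfying assignments: 6 model(s).
Check which variables have the same value in every model.
No variable is fixed across all models.
Backbone size = 0.

0


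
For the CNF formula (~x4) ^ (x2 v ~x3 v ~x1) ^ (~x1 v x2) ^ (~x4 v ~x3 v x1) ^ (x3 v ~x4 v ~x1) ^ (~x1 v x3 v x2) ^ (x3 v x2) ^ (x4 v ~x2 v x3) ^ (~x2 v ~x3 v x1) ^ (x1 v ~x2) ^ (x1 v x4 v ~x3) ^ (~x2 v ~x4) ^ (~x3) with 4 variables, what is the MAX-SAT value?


Enumerate all 16 truth assignments.
For each, count how many of the 13 clauses are satisfied.
The formula is not fully satisfiable, so the maximum is below 13.
Maximum simultaneously satisfiable clauses = 12.

12


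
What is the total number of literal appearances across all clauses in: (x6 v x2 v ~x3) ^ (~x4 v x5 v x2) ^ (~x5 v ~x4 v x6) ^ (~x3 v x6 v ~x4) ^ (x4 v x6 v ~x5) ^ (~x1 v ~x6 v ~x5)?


Clause lengths: 3, 3, 3, 3, 3, 3.
Sum = 3 + 3 + 3 + 3 + 3 + 3 = 18.

18


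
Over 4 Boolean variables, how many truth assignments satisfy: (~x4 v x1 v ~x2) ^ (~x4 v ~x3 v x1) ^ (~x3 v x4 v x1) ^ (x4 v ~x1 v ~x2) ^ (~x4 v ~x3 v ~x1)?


Enumerate all 16 truth assignments over 4 variables.
Test each against every clause.
Satisfying assignments found: 7.

7


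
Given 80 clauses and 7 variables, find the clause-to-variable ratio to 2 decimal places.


Clause-to-variable ratio = clauses / variables.
80 / 7 = 11.43.

11.43


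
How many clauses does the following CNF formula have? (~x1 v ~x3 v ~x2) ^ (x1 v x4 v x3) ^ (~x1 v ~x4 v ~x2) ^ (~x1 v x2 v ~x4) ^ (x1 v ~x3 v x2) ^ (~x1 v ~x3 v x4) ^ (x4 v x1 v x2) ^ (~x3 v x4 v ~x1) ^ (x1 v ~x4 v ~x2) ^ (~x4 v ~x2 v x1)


Each group enclosed in parentheses joined by ^ is one clause.
Counting the conjuncts: 10 clauses.

10


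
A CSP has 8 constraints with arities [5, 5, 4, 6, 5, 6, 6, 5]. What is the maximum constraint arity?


The arities are: 5, 5, 4, 6, 5, 6, 6, 5.
Scan for the maximum value.
Maximum arity = 6.

6


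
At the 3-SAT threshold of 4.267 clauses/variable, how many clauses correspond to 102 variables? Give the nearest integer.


The 3-SAT phase transition occurs at approximately 4.267 clauses per variable.
m = 4.267 * 102 = 435.234.
Rounded to nearest integer: 435.

435


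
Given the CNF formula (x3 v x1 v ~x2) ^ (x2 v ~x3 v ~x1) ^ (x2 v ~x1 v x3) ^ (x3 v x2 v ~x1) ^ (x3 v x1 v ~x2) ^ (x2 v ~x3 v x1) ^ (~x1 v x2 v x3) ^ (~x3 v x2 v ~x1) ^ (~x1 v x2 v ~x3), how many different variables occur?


Identify each distinct variable in the formula.
Variables found: x1, x2, x3.
Total distinct variables = 3.

3


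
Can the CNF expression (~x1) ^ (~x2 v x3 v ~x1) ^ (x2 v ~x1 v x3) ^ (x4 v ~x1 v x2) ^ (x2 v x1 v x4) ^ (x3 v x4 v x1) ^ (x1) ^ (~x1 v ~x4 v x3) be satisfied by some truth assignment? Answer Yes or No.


Check all 16 possible truth assignments.
Number of satisfying assignments found: 0.
The formula is unsatisfiable.

No


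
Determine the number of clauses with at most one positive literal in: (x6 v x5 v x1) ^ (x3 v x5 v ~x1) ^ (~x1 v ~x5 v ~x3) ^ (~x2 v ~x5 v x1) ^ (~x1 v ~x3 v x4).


A Horn clause has at most one positive literal.
Clause 1: 3 positive lit(s) -> not Horn
Clause 2: 2 positive lit(s) -> not Horn
Clause 3: 0 positive lit(s) -> Horn
Clause 4: 1 positive lit(s) -> Horn
Clause 5: 1 positive lit(s) -> Horn
Total Horn clauses = 3.

3


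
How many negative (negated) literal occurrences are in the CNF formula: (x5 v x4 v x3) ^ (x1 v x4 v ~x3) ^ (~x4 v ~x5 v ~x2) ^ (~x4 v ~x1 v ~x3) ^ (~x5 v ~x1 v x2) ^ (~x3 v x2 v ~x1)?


Scan each clause for negated literals.
Clause 1: 0 negative; Clause 2: 1 negative; Clause 3: 3 negative; Clause 4: 3 negative; Clause 5: 2 negative; Clause 6: 2 negative.
Total negative literal occurrences = 11.

11


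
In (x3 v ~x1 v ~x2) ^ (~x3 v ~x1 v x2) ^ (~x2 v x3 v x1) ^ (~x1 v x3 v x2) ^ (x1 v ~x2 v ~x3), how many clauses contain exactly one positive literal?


A definite clause has exactly one positive literal.
Clause 1: 1 positive -> definite
Clause 2: 1 positive -> definite
Clause 3: 2 positive -> not definite
Clause 4: 2 positive -> not definite
Clause 5: 1 positive -> definite
Definite clause count = 3.

3


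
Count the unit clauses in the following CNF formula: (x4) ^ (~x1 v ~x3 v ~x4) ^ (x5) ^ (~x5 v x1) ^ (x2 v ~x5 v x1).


A unit clause contains exactly one literal.
Unit clauses found: (x4), (x5).
Count = 2.

2


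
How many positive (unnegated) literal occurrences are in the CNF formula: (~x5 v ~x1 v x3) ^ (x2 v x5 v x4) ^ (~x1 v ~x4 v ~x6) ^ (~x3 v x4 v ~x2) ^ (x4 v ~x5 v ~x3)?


Scan each clause for unnegated literals.
Clause 1: 1 positive; Clause 2: 3 positive; Clause 3: 0 positive; Clause 4: 1 positive; Clause 5: 1 positive.
Total positive literal occurrences = 6.

6


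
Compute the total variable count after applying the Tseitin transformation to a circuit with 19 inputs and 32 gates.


The Tseitin transformation introduces one auxiliary variable per gate.
Total variables = inputs + gates = 19 + 32 = 51.

51


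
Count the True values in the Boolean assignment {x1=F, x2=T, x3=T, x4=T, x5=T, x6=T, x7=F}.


The weight is the number of variables assigned True.
True variables: x2, x3, x4, x5, x6.
Weight = 5.

5


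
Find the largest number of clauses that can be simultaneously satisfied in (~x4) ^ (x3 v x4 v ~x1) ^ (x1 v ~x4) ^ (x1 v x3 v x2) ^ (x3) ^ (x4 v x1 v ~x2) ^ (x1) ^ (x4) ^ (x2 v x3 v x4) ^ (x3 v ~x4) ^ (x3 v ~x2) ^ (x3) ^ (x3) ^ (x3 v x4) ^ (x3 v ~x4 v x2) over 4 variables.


Enumerate all 16 truth assignments.
For each, count how many of the 15 clauses are satisfied.
The formula is not fully satisfiable, so the maximum is below 15.
Maximum simultaneously satisfiable clauses = 14.

14


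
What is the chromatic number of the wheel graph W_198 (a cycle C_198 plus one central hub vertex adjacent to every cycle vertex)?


W_198 consists of the cycle C_198 together with a hub vertex adjacent to every cycle vertex.
The cycle C_198 needs 2 colors (even cycle -> 2).
The hub is adjacent to every cycle vertex, so it must receive a new color distinct from all of them.
Chromatic number = 2 + 1 = 3.

3


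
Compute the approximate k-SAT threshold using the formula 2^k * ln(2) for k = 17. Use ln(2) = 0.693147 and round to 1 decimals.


Using the asymptotic formula: threshold ~ 2^k * ln(2).
2^17 = 131072.
131072 * 0.693147 = 90852.2.

90852.2


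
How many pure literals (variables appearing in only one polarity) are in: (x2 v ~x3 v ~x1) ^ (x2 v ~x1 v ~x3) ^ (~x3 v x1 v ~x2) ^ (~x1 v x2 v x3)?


A pure literal appears in only one polarity across all clauses.
No pure literals found.
Count = 0.

0


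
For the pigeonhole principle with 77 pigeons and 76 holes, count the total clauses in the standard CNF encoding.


The PHP encoding has two parts:
1) At-least-one-hole clauses: 77 (one per pigeon, each with 76 literals).
2) At-most-one-pigeon-per-hole clauses: 76 holes * C(77,2) = 76 * 2926 = 222376.
Total clauses = 77 + 222376 = 222453.

222453


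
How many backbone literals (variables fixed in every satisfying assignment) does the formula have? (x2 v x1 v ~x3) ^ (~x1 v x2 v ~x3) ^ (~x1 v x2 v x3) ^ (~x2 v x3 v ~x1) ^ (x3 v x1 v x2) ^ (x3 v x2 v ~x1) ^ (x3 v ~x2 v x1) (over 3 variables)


Find all satisfying assignments: 2 model(s).
Check which variables have the same value in every model.
Fixed variables: x2=T, x3=T.
Backbone size = 2.

2


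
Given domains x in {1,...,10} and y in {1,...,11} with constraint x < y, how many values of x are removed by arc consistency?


For the constraint x < y, x needs a supporting value in y's domain.
x can be at most 10 (one less than y's maximum).
Valid x values from domain: 10 out of 10.
Pruned = 10 - 10 = 0.

0


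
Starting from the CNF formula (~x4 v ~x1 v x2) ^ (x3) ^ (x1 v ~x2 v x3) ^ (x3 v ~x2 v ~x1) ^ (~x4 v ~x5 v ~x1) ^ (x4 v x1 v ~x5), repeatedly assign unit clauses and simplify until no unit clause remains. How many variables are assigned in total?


Unit propagation repeatedly assigns the literal in any unit clause, then simplifies.
Assignments in order: x3 = T.
No further unit clauses remain.
Total variables assigned = 1.

1


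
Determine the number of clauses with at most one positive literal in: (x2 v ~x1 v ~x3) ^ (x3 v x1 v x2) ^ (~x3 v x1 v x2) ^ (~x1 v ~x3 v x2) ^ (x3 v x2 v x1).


A Horn clause has at most one positive literal.
Clause 1: 1 positive lit(s) -> Horn
Clause 2: 3 positive lit(s) -> not Horn
Clause 3: 2 positive lit(s) -> not Horn
Clause 4: 1 positive lit(s) -> Horn
Clause 5: 3 positive lit(s) -> not Horn
Total Horn clauses = 2.

2


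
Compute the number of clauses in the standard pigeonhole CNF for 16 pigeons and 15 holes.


The PHP encoding has two parts:
1) At-least-one-hole clauses: 16 (one per pigeon, each with 15 literals).
2) At-most-one-pigeon-per-hole clauses: 15 holes * C(16,2) = 15 * 120 = 1800.
Total clauses = 16 + 1800 = 1816.

1816


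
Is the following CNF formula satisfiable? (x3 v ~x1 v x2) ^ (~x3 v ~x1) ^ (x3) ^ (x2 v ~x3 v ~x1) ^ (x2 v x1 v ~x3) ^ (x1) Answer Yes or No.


Check all 8 possible truth assignments.
Number of satisfying assignments found: 0.
The formula is unsatisfiable.

No


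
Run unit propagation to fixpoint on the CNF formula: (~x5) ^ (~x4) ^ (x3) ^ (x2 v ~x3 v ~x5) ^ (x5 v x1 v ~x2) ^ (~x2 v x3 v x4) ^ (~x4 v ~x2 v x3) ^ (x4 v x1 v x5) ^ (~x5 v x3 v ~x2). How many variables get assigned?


Unit propagation repeatedly assigns the literal in any unit clause, then simplifies.
Assignments in order: x5 = F, x4 = F, x3 = T, x1 = T.
No further unit clauses remain.
Total variables assigned = 4.

4


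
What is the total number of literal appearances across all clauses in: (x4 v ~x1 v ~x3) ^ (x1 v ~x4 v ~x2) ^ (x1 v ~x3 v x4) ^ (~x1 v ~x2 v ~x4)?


Clause lengths: 3, 3, 3, 3.
Sum = 3 + 3 + 3 + 3 = 12.

12


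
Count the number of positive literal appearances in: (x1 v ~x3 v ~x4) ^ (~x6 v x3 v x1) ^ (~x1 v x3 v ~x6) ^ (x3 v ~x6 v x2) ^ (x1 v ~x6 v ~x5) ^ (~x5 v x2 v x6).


Scan each clause for unnegated literals.
Clause 1: 1 positive; Clause 2: 2 positive; Clause 3: 1 positive; Clause 4: 2 positive; Clause 5: 1 positive; Clause 6: 2 positive.
Total positive literal occurrences = 9.

9


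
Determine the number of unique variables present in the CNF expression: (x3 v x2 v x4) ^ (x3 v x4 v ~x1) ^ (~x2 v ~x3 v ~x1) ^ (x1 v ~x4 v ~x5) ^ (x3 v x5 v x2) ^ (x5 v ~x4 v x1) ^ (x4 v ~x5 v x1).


Identify each distinct variable in the formula.
Variables found: x1, x2, x3, x4, x5.
Total distinct variables = 5.

5


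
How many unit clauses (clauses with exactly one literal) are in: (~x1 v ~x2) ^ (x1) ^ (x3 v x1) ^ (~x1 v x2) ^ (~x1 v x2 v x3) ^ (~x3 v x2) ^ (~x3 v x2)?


A unit clause contains exactly one literal.
Unit clauses found: (x1).
Count = 1.

1


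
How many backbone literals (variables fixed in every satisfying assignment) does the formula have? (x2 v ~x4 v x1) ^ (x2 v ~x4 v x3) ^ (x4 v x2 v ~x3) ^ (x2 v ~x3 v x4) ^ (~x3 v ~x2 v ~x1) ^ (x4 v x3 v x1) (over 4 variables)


Find all satisfying assignments: 7 model(s).
Check which variables have the same value in every model.
No variable is fixed across all models.
Backbone size = 0.

0


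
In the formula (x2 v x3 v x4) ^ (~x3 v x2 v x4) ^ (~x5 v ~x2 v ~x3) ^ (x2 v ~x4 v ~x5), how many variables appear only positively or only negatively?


A pure literal appears in only one polarity across all clauses.
Pure literals: x5 (negative only).
Count = 1.

1


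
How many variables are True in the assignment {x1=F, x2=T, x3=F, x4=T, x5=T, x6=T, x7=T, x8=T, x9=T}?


The weight is the number of variables assigned True.
True variables: x2, x4, x5, x6, x7, x8, x9.
Weight = 7.

7


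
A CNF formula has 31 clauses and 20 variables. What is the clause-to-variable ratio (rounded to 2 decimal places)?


Clause-to-variable ratio = clauses / variables.
31 / 20 = 1.55.

1.55


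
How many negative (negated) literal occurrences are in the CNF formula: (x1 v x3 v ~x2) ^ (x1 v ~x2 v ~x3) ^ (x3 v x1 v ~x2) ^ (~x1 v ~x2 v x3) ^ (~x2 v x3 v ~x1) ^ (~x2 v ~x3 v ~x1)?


Scan each clause for negated literals.
Clause 1: 1 negative; Clause 2: 2 negative; Clause 3: 1 negative; Clause 4: 2 negative; Clause 5: 2 negative; Clause 6: 3 negative.
Total negative literal occurrences = 11.

11


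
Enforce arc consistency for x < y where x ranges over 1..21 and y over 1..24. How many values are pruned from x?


For the constraint x < y, x needs a supporting value in y's domain.
x can be at most 23 (one less than y's maximum).
Valid x values from domain: 21 out of 21.
Pruned = 21 - 21 = 0.

0


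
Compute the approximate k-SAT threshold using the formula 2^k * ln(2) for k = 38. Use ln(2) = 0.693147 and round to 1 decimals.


Using the asymptotic formula: threshold ~ 2^k * ln(2).
2^38 = 274877906944.
274877906944 * 0.693147 = 190530796564.5.

190530796564.5


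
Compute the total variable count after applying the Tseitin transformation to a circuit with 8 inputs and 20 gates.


The Tseitin transformation introduces one auxiliary variable per gate.
Total variables = inputs + gates = 8 + 20 = 28.

28


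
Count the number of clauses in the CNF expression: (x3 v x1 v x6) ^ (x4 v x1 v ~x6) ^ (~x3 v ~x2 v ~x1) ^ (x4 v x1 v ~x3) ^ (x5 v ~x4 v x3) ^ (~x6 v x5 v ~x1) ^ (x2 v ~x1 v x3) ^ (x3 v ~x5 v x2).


Each group enclosed in parentheses joined by ^ is one clause.
Counting the conjuncts: 8 clauses.

8


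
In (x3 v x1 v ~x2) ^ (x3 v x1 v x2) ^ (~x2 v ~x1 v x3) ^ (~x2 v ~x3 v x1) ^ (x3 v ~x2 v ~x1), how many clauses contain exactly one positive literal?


A definite clause has exactly one positive literal.
Clause 1: 2 positive -> not definite
Clause 2: 3 positive -> not definite
Clause 3: 1 positive -> definite
Clause 4: 1 positive -> definite
Clause 5: 1 positive -> definite
Definite clause count = 3.

3


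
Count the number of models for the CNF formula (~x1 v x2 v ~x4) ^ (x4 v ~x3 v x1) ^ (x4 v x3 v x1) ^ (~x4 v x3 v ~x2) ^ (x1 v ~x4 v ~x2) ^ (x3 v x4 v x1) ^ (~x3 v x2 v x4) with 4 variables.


Enumerate all 16 truth assignments over 4 variables.
Test each against every clause.
Satisfying assignments found: 6.

6


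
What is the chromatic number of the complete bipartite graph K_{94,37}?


K_{94,37} is bipartite by definition: the two parts are independent sets, with every edge crossing between them.
Color all vertices in one part with color 1 and all vertices in the other part with color 2.
Since the graph has at least one edge, one color does not suffice.
Chromatic number = 2.

2


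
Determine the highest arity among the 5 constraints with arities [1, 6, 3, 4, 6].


The arities are: 1, 6, 3, 4, 6.
Scan for the maximum value.
Maximum arity = 6.

6


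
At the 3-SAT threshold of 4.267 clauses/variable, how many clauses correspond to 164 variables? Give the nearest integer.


The 3-SAT phase transition occurs at approximately 4.267 clauses per variable.
m = 4.267 * 164 = 699.788.
Rounded to nearest integer: 700.

700


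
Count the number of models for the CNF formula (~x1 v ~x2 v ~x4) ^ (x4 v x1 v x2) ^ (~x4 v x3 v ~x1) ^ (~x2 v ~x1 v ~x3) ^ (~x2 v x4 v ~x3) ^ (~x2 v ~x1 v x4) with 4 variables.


Enumerate all 16 truth assignments over 4 variables.
Test each against every clause.
Satisfying assignments found: 8.

8


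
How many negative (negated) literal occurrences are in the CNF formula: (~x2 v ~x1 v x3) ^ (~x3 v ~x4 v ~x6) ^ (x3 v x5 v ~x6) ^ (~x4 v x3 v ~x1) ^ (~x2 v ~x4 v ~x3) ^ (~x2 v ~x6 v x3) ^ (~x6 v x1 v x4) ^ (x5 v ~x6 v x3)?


Scan each clause for negated literals.
Clause 1: 2 negative; Clause 2: 3 negative; Clause 3: 1 negative; Clause 4: 2 negative; Clause 5: 3 negative; Clause 6: 2 negative; Clause 7: 1 negative; Clause 8: 1 negative.
Total negative literal occurrences = 15.

15


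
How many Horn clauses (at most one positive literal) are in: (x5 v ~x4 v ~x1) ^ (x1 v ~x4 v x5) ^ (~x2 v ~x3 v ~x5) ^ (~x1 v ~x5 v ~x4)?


A Horn clause has at most one positive literal.
Clause 1: 1 positive lit(s) -> Horn
Clause 2: 2 positive lit(s) -> not Horn
Clause 3: 0 positive lit(s) -> Horn
Clause 4: 0 positive lit(s) -> Horn
Total Horn clauses = 3.

3


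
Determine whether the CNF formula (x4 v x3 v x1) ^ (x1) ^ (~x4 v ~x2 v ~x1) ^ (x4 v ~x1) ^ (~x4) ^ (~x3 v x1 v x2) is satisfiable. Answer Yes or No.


Check all 16 possible truth assignments.
Number of satisfying assignments found: 0.
The formula is unsatisfiable.

No


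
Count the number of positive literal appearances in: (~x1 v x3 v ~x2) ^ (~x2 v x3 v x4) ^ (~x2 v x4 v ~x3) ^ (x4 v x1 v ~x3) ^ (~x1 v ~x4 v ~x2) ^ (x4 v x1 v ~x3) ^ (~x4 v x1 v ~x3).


Scan each clause for unnegated literals.
Clause 1: 1 positive; Clause 2: 2 positive; Clause 3: 1 positive; Clause 4: 2 positive; Clause 5: 0 positive; Clause 6: 2 positive; Clause 7: 1 positive.
Total positive literal occurrences = 9.

9


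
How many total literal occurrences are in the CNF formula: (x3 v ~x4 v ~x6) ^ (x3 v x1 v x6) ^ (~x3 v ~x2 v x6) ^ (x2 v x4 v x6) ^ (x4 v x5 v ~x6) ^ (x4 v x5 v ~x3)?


Clause lengths: 3, 3, 3, 3, 3, 3.
Sum = 3 + 3 + 3 + 3 + 3 + 3 = 18.

18


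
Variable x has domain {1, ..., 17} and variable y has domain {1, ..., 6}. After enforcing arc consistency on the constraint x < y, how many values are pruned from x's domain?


For the constraint x < y, x needs a supporting value in y's domain.
x can be at most 5 (one less than y's maximum).
Valid x values from domain: 5 out of 17.
Pruned = 17 - 5 = 12.

12


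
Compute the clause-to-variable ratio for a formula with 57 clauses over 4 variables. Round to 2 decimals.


Clause-to-variable ratio = clauses / variables.
57 / 4 = 14.25.

14.25


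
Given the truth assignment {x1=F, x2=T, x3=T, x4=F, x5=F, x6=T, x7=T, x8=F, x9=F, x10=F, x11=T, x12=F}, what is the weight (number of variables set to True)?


The weight is the number of variables assigned True.
True variables: x2, x3, x6, x7, x11.
Weight = 5.

5
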